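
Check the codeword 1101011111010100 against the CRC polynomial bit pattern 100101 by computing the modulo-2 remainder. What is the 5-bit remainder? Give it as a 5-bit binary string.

00000

Modulo-2 division of 1101011111010100 by 100101:
  pos 0: 110101 XOR 100101 = 010000
  pos 1: 100001 XOR 100101 = 000100
  pos 4: 100111 XOR 100101 = 000010
  pos 8: 100101 XOR 100101 = 000000
Remainder = 00000 (zero — the frame passes the CRC check).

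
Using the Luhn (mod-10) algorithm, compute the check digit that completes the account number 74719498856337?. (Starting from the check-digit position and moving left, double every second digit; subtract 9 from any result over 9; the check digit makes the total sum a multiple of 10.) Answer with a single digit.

4

Partial digits right→left: 7 3 3 6 5 8 8 9 4 9 1 7 4 7
Double every second digit counting from the check-digit position (so the 1st, 3rd, 5th, ... of the partial from the right).
  doubled (with −9 where >9): 5 6 1 7 8 2 8 → sum 37
  kept as-is: 3 6 8 9 9 7 7 → sum 49
Total = 37 + 49 = 86.
Check digit = (10 − (86 mod 10)) mod 10 = 4.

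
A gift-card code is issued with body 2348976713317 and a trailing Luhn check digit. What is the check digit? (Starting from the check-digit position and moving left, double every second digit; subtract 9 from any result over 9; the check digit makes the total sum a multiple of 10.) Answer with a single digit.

4

Partial digits right→left: 7 1 3 3 1 7 6 7 9 8 4 3 2
Double every second digit counting from the check-digit position (so the 1st, 3rd, 5th, ... of the partial from the right).
  doubled (with −9 where >9): 5 6 2 3 9 8 4 → sum 37
  kept as-is: 1 3 7 7 8 3 → sum 29
Total = 37 + 29 = 66.
Check digit = (10 − (66 mod 10)) mod 10 = 4.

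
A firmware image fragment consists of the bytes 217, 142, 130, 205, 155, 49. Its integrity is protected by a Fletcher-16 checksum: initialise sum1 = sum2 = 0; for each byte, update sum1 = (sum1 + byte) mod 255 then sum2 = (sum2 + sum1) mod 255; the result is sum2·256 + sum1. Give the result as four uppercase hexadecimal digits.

BF85

Running sums (mod 255):
  after byte 0 (217): sum1=217, sum2=217
  after byte 1 (142): sum1=104, sum2=66
  after byte 2 (130): sum1=234, sum2=45
  after byte 3 (205): sum1=184, sum2=229
  after byte 4 (155): sum1=84, sum2=58
  after byte 5 (49): sum1=133, sum2=191
Checksum = sum2·256 + sum1 = 191·256 + 133 = 49029 = 0xBF85.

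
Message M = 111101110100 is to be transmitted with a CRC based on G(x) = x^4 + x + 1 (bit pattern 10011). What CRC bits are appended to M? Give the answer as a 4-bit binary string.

Append 4 zeros: 1111011101000000. Divide by 10011 (XOR where the leading bit is 1):
  pos 0: 11110 XOR 10011 = 01101
  pos 1: 11011 XOR 10011 = 01000
  pos 2: 10001 XOR 10011 = 00010
  pos 5: 10101 XOR 10011 = 00110
  pos 7: 11000 XOR 10011 = 01011
  pos 8: 10110 XOR 10011 = 00101
  pos 10: 10100 XOR 10011 = 00111
Remainder (last 4 bits) = 1110. This is the CRC / FCS.

1110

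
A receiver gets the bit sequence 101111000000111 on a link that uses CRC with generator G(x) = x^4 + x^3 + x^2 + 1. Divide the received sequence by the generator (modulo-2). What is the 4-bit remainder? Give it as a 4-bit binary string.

0000

Modulo-2 division of 101111000000111 by 11101:
  pos 0: 10111 XOR 11101 = 01010
  pos 1: 10101 XOR 11101 = 01000
  pos 2: 10000 XOR 11101 = 01101
  pos 3: 11010 XOR 11101 = 00111
  pos 5: 11100 XOR 11101 = 00001
  pos 9: 10011 XOR 11101 = 01110
  pos 10: 11101 XOR 11101 = 00000
Remainder = 0000 (zero — the frame passes the CRC check).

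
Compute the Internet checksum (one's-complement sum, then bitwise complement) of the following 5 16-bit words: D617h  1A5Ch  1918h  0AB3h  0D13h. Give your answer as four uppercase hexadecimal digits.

One's-complement addition (fold any carry out of bit 15 back into bit 0):
  0xD617 + 0x1A5C = 0x0F073
  0xF073 + 0x1918 = 0x1098B → wrap carry → 0x098C
  0x098C + 0x0AB3 = 0x0143F
  0x143F + 0x0D13 = 0x02152
One's-complement sum = 0x2152.
Checksum = ~0x2152 & 0xFFFF = 0xDEAD.

DEAD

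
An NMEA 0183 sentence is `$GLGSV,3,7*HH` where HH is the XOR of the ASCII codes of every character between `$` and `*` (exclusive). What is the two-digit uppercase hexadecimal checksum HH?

4D

XOR the ASCII codes of the payload characters:
  'G' = 0x47 → acc = 0x47
  'L' = 0x4C → acc = 0x0B
  'G' = 0x47 → acc = 0x4C
  'S' = 0x53 → acc = 0x1F
  'V' = 0x56 → acc = 0x49
  ',' = 0x2C → acc = 0x65
  '3' = 0x33 → acc = 0x56
  ',' = 0x2C → acc = 0x7A
  '7' = 0x37 → acc = 0x4D
Checksum = 0x4D.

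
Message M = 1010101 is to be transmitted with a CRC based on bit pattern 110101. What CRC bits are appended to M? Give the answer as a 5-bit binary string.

Append 5 zeros: 101010100000. Divide by 110101 (XOR where the leading bit is 1):
  pos 0: 101010 XOR 110101 = 011111
  pos 1: 111111 XOR 110101 = 001010
  pos 3: 101000 XOR 110101 = 011101
  pos 4: 111010 XOR 110101 = 001111
  pos 6: 111100 XOR 110101 = 001001
Remainder (last 5 bits) = 01001. This is the CRC / FCS.

01001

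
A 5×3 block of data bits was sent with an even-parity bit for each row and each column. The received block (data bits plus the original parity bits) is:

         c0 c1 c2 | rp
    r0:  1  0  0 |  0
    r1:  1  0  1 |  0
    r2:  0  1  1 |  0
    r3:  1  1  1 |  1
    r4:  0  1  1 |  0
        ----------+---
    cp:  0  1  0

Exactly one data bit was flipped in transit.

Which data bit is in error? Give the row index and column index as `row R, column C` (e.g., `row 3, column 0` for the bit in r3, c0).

Recompute each row's even parity and compare to rp:
  r0: data parity 1, sent rp 0 → mismatch
  r1: data parity 0, sent rp 0 → ok
  r2: data parity 0, sent rp 0 → ok
  r3: data parity 1, sent rp 1 → ok
  r4: data parity 0, sent rp 0 → ok
Recompute each column's even parity and compare to cp:
  c0: data parity 1, sent cp 0 → mismatch
  c1: data parity 1, sent cp 1 → ok
  c2: data parity 0, sent cp 0 → ok
Exactly one row (r0) and one column (c0) fail → the flipped bit is at their intersection.

row 0, column 0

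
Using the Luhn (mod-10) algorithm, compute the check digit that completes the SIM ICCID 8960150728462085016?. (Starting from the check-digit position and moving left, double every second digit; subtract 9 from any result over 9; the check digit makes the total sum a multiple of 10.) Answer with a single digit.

Partial digits right→left: 6 1 0 5 8 0 2 6 4 8 2 7 0 5 1 0 6 9 8
Double every second digit counting from the check-digit position (so the 1st, 3rd, 5th, ... of the partial from the right).
  doubled (with −9 where >9): 3 0 7 4 8 4 0 2 3 7 → sum 38
  kept as-is: 1 5 0 6 8 7 5 0 9 → sum 41
Total = 38 + 41 = 79.
Check digit = (10 − (79 mod 10)) mod 10 = 1.

1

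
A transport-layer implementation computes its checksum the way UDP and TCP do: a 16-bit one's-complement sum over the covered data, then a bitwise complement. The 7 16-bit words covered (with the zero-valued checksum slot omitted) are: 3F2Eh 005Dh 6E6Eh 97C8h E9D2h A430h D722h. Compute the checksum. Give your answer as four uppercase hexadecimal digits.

5517

One's-complement addition (fold any carry out of bit 15 back into bit 0):
  0x3F2E + 0x005D = 0x03F8B
  0x3F8B + 0x6E6E = 0x0ADF9
  0xADF9 + 0x97C8 = 0x145C1 → wrap carry → 0x45C2
  0x45C2 + 0xE9D2 = 0x12F94 → wrap carry → 0x2F95
  0x2F95 + 0xA430 = 0x0D3C5
  0xD3C5 + 0xD722 = 0x1AAE7 → wrap carry → 0xAAE8
One's-complement sum = 0xAAE8.
Checksum = ~0xAAE8 & 0xFFFF = 0x5517.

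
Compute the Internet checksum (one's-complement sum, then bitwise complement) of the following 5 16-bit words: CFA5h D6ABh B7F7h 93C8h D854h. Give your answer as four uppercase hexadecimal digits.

One's-complement addition (fold any carry out of bit 15 back into bit 0):
  0xCFA5 + 0xD6AB = 0x1A650 → wrap carry → 0xA651
  0xA651 + 0xB7F7 = 0x15E48 → wrap carry → 0x5E49
  0x5E49 + 0x93C8 = 0x0F211
  0xF211 + 0xD854 = 0x1CA65 → wrap carry → 0xCA66
One's-complement sum = 0xCA66.
Checksum = ~0xCA66 & 0xFFFF = 0x3599.

3599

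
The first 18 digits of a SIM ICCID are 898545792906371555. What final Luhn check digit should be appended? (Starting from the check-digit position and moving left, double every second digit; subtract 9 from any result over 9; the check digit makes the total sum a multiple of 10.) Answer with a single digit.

Partial digits right→left: 5 5 5 1 7 3 6 0 9 2 9 7 5 4 5 8 9 8
Double every second digit counting from the check-digit position (so the 1st, 3rd, 5th, ... of the partial from the right).
  doubled (with −9 where >9): 1 1 5 3 9 9 1 1 9 → sum 39
  kept as-is: 5 1 3 0 2 7 4 8 8 → sum 38
Total = 39 + 38 = 77.
Check digit = (10 − (77 mod 10)) mod 10 = 3.

3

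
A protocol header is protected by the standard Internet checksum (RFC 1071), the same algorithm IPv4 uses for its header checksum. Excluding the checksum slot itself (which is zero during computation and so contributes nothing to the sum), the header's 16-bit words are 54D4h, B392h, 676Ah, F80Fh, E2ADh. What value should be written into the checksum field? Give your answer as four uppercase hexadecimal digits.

One's-complement addition (fold any carry out of bit 15 back into bit 0):
  0x54D4 + 0xB392 = 0x10866 → wrap carry → 0x0867
  0x0867 + 0x676A = 0x06FD1
  0x6FD1 + 0xF80F = 0x167E0 → wrap carry → 0x67E1
  0x67E1 + 0xE2AD = 0x14A8E → wrap carry → 0x4A8F
One's-complement sum = 0x4A8F.
Checksum = ~0x4A8F & 0xFFFF = 0xB570.

B570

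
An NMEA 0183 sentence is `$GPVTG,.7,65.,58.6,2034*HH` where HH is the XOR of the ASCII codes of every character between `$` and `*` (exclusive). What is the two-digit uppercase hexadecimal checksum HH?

76

XOR the ASCII codes of the payload characters:
  'G' = 0x47 → acc = 0x47
  'P' = 0x50 → acc = 0x17
  'V' = 0x56 → acc = 0x41
  'T' = 0x54 → acc = 0x15
  'G' = 0x47 → acc = 0x52
  ',' = 0x2C → acc = 0x7E
  '.' = 0x2E → acc = 0x50
  '7' = 0x37 → acc = 0x67
  ',' = 0x2C → acc = 0x4B
  '6' = 0x36 → acc = 0x7D
  '5' = 0x35 → acc = 0x48
  '.' = 0x2E → acc = 0x66
  ',' = 0x2C → acc = 0x4A
  '5' = 0x35 → acc = 0x7F
  '8' = 0x38 → acc = 0x47
  '.' = 0x2E → acc = 0x69
  '6' = 0x36 → acc = 0x5F
  ',' = 0x2C → acc = 0x73
  '2' = 0x32 → acc = 0x41
  '0' = 0x30 → acc = 0x71
  '3' = 0x33 → acc = 0x42
  '4' = 0x34 → acc = 0x76
Checksum = 0x76.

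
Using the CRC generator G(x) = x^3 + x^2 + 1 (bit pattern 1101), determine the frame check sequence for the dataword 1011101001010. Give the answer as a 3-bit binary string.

Append 3 zeros: 1011101001010000. Divide by 1101 (XOR where the leading bit is 1):
  pos 0: 1011 XOR 1101 = 0110
  pos 1: 1101 XOR 1101 = 0000
  pos 6: 1001 XOR 1101 = 0100
  pos 7: 1000 XOR 1101 = 0101
  pos 8: 1011 XOR 1101 = 0110
  pos 9: 1100 XOR 1101 = 0001
  pos 12: 1000 XOR 1101 = 0101
Remainder (last 3 bits) = 101. This is the CRC / FCS.

101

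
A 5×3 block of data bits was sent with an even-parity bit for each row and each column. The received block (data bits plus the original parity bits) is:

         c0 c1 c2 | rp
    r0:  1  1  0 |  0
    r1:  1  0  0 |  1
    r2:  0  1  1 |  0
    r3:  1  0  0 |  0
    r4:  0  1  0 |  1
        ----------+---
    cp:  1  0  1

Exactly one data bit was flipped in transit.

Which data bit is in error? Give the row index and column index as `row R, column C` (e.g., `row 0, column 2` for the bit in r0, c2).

row 3, column 1

Recompute each row's even parity and compare to rp:
  r0: data parity 0, sent rp 0 → ok
  r1: data parity 1, sent rp 1 → ok
  r2: data parity 0, sent rp 0 → ok
  r3: data parity 1, sent rp 0 → mismatch
  r4: data parity 1, sent rp 1 → ok
Recompute each column's even parity and compare to cp:
  c0: data parity 1, sent cp 1 → ok
  c1: data parity 1, sent cp 0 → mismatch
  c2: data parity 1, sent cp 1 → ok
Exactly one row (r3) and one column (c1) fail → the flipped bit is at their intersection.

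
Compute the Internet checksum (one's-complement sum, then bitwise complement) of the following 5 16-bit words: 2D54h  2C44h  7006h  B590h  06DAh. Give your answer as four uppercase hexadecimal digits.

79F6

One's-complement addition (fold any carry out of bit 15 back into bit 0):
  0x2D54 + 0x2C44 = 0x05998
  0x5998 + 0x7006 = 0x0C99E
  0xC99E + 0xB590 = 0x17F2E → wrap carry → 0x7F2F
  0x7F2F + 0x06DA = 0x08609
One's-complement sum = 0x8609.
Checksum = ~0x8609 & 0xFFFF = 0x79F6.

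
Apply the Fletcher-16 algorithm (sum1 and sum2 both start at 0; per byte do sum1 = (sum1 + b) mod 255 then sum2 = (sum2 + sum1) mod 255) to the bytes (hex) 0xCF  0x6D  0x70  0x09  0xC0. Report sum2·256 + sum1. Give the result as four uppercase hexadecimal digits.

Running sums (mod 255):
  after byte 0 (0xCF): sum1=207, sum2=207
  after byte 1 (0x6D): sum1=61, sum2=13
  after byte 2 (0x70): sum1=173, sum2=186
  after byte 3 (0x09): sum1=182, sum2=113
  after byte 4 (0xC0): sum1=119, sum2=232
Checksum = sum2·256 + sum1 = 232·256 + 119 = 59511 = 0xE877.

E877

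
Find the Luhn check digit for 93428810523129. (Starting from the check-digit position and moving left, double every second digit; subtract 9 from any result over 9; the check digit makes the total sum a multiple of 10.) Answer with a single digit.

6

Partial digits right→left: 9 2 1 3 2 5 0 1 8 8 2 4 3 9
Double every second digit counting from the check-digit position (so the 1st, 3rd, 5th, ... of the partial from the right).
  doubled (with −9 where >9): 9 2 4 0 7 4 6 → sum 32
  kept as-is: 2 3 5 1 8 4 9 → sum 32
Total = 32 + 32 = 64.
Check digit = (10 − (64 mod 10)) mod 10 = 6.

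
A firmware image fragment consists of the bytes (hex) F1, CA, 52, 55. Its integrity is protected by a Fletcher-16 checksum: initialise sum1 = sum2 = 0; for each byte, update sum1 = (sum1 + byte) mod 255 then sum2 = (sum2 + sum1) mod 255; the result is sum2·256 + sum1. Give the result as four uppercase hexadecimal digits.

2264

Running sums (mod 255):
  after byte 0 (F1): sum1=241, sum2=241
  after byte 1 (CA): sum1=188, sum2=174
  after byte 2 (52): sum1=15, sum2=189
  after byte 3 (55): sum1=100, sum2=34
Checksum = sum2·256 + sum1 = 34·256 + 100 = 8804 = 0x2264.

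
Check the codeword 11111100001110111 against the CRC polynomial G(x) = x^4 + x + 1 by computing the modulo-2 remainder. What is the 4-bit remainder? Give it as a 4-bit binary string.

1000

Modulo-2 division of 11111100001110111 by 10011:
  pos 0: 11111 XOR 10011 = 01100
  pos 1: 11001 XOR 10011 = 01010
  pos 2: 10100 XOR 10011 = 00111
  pos 4: 11100 XOR 10011 = 01111
  pos 5: 11110 XOR 10011 = 01101
  pos 6: 11011 XOR 10011 = 01000
  pos 7: 10001 XOR 10011 = 00010
  pos 10: 10101 XOR 10011 = 00110
  pos 12: 11011 XOR 10011 = 01000
Remainder = 1000 (nonzero — an error is detected).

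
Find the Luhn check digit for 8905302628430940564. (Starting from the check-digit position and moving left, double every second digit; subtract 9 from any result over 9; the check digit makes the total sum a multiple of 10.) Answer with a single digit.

Partial digits right→left: 4 6 5 0 4 9 0 3 4 8 2 6 2 0 3 5 0 9 8
Double every second digit counting from the check-digit position (so the 1st, 3rd, 5th, ... of the partial from the right).
  doubled (with −9 where >9): 8 1 8 0 8 4 4 6 0 7 → sum 46
  kept as-is: 6 0 9 3 8 6 0 5 9 → sum 46
Total = 46 + 46 = 92.
Check digit = (10 − (92 mod 10)) mod 10 = 8.

8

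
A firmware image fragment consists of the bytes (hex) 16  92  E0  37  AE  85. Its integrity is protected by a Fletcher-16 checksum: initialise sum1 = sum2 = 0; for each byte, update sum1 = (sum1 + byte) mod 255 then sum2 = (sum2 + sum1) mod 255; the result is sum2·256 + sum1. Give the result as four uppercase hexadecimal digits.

Running sums (mod 255):
  after byte 0 (16): sum1=22, sum2=22
  after byte 1 (92): sum1=168, sum2=190
  after byte 2 (E0): sum1=137, sum2=72
  after byte 3 (37): sum1=192, sum2=9
  after byte 4 (AE): sum1=111, sum2=120
  after byte 5 (85): sum1=244, sum2=109
Checksum = sum2·256 + sum1 = 109·256 + 244 = 28148 = 0x6DF4.

6DF4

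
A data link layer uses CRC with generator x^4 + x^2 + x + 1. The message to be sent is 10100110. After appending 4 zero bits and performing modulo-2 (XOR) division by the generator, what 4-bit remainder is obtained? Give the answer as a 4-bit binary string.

Append 4 zeros: 101001100000. Divide by 10111 (XOR where the leading bit is 1):
  pos 0: 10100 XOR 10111 = 00011
  pos 3: 11110 XOR 10111 = 01001
  pos 4: 10010 XOR 10111 = 00101
  pos 6: 10100 XOR 10111 = 00011
Remainder (last 4 bits) = 0110. This is the CRC / FCS.

0110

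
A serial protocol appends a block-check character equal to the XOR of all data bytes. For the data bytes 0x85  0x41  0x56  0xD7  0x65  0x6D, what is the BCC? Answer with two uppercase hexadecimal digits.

XOR the bytes together:
  start with 0x85
  0x85 ⊕ 0x41 = 0xC4
  0xC4 ⊕ 0x56 = 0x92
  0x92 ⊕ 0xD7 = 0x45
  0x45 ⊕ 0x65 = 0x20
  0x20 ⊕ 0x6D = 0x4D

4D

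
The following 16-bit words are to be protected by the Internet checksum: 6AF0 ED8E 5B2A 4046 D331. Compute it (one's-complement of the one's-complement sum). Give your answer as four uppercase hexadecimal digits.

38DE

One's-complement addition (fold any carry out of bit 15 back into bit 0):
  0x6AF0 + 0xED8E = 0x1587E → wrap carry → 0x587F
  0x587F + 0x5B2A = 0x0B3A9
  0xB3A9 + 0x4046 = 0x0F3EF
  0xF3EF + 0xD331 = 0x1C720 → wrap carry → 0xC721
One's-complement sum = 0xC721.
Checksum = ~0xC721 & 0xFFFF = 0x38DE.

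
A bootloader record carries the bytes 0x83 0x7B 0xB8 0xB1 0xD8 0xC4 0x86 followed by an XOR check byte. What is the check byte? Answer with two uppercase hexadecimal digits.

6B

XOR the bytes together:
  start with 0x83
  0x83 ⊕ 0x7B = 0xF8
  0xF8 ⊕ 0xB8 = 0x40
  0x40 ⊕ 0xB1 = 0xF1
  0xF1 ⊕ 0xD8 = 0x29
  0x29 ⊕ 0xC4 = 0xED
  0xED ⊕ 0x86 = 0x6B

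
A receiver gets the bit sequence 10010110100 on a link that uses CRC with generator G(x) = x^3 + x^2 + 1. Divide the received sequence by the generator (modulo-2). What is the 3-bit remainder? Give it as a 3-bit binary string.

100

Modulo-2 division of 10010110100 by 1101:
  pos 0: 1001 XOR 1101 = 0100
  pos 1: 1000 XOR 1101 = 0101
  pos 2: 1011 XOR 1101 = 0110
  pos 3: 1101 XOR 1101 = 0000
Remainder = 100 (nonzero — an error is detected).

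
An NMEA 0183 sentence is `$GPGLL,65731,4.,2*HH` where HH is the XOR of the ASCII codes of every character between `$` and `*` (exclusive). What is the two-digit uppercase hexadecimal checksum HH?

62

XOR the ASCII codes of the payload characters:
  'G' = 0x47 → acc = 0x47
  'P' = 0x50 → acc = 0x17
  'G' = 0x47 → acc = 0x50
  'L' = 0x4C → acc = 0x1C
  'L' = 0x4C → acc = 0x50
  ',' = 0x2C → acc = 0x7C
  '6' = 0x36 → acc = 0x4A
  '5' = 0x35 → acc = 0x7F
  '7' = 0x37 → acc = 0x48
  '3' = 0x33 → acc = 0x7B
  '1' = 0x31 → acc = 0x4A
  ',' = 0x2C → acc = 0x66
  '4' = 0x34 → acc = 0x52
  '.' = 0x2E → acc = 0x7C
  ',' = 0x2C → acc = 0x50
  '2' = 0x32 → acc = 0x62
Checksum = 0x62.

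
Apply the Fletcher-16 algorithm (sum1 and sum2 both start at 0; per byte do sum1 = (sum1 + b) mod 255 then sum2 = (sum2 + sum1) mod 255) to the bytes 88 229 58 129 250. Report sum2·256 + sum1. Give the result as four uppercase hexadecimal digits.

Running sums (mod 255):
  after byte 0 (88): sum1=88, sum2=88
  after byte 1 (229): sum1=62, sum2=150
  after byte 2 (58): sum1=120, sum2=15
  after byte 3 (129): sum1=249, sum2=9
  after byte 4 (250): sum1=244, sum2=253
Checksum = sum2·256 + sum1 = 253·256 + 244 = 65012 = 0xFDF4.

FDF4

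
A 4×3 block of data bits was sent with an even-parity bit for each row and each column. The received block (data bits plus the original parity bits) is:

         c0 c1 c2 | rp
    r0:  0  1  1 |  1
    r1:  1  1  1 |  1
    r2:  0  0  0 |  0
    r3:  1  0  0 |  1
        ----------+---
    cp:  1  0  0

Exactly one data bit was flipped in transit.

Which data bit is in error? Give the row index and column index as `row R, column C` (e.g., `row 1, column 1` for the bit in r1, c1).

row 0, column 0

Recompute each row's even parity and compare to rp:
  r0: data parity 0, sent rp 1 → mismatch
  r1: data parity 1, sent rp 1 → ok
  r2: data parity 0, sent rp 0 → ok
  r3: data parity 1, sent rp 1 → ok
Recompute each column's even parity and compare to cp:
  c0: data parity 0, sent cp 1 → mismatch
  c1: data parity 0, sent cp 0 → ok
  c2: data parity 0, sent cp 0 → ok
Exactly one row (r0) and one column (c0) fail → the flipped bit is at their intersection.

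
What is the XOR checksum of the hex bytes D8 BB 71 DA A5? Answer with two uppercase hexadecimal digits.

XOR the bytes together:
  start with 0xD8
  0xD8 ⊕ 0xBB = 0x63
  0x63 ⊕ 0x71 = 0x12
  0x12 ⊕ 0xDA = 0xC8
  0xC8 ⊕ 0xA5 = 0x6D

6D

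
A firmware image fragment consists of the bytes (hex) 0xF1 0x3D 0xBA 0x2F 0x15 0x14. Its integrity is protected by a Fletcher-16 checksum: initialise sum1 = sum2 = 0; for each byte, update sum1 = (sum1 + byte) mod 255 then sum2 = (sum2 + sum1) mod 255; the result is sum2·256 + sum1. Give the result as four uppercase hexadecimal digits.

Running sums (mod 255):
  after byte 0 (0xF1): sum1=241, sum2=241
  after byte 1 (0x3D): sum1=47, sum2=33
  after byte 2 (0xBA): sum1=233, sum2=11
  after byte 3 (0x2F): sum1=25, sum2=36
  after byte 4 (0x15): sum1=46, sum2=82
  after byte 5 (0x14): sum1=66, sum2=148
Checksum = sum2·256 + sum1 = 148·256 + 66 = 37954 = 0x9442.

9442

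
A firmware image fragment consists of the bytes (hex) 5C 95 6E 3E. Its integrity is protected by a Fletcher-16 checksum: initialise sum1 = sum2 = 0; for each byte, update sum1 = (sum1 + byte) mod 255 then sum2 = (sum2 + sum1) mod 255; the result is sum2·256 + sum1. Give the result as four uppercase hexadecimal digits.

4D9E

Running sums (mod 255):
  after byte 0 (5C): sum1=92, sum2=92
  after byte 1 (95): sum1=241, sum2=78
  after byte 2 (6E): sum1=96, sum2=174
  after byte 3 (3E): sum1=158, sum2=77
Checksum = sum2·256 + sum1 = 77·256 + 158 = 19870 = 0x4D9E.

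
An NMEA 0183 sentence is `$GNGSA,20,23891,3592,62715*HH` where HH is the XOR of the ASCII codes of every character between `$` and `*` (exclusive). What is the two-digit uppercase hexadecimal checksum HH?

55

XOR the ASCII codes of the payload characters:
  'G' = 0x47 → acc = 0x47
  'N' = 0x4E → acc = 0x09
  'G' = 0x47 → acc = 0x4E
  'S' = 0x53 → acc = 0x1D
  'A' = 0x41 → acc = 0x5C
  ',' = 0x2C → acc = 0x70
  '2' = 0x32 → acc = 0x42
  '0' = 0x30 → acc = 0x72
  ',' = 0x2C → acc = 0x5E
  '2' = 0x32 → acc = 0x6C
  '3' = 0x33 → acc = 0x5F
  '8' = 0x38 → acc = 0x67
  '9' = 0x39 → acc = 0x5E
  '1' = 0x31 → acc = 0x6F
  ',' = 0x2C → acc = 0x43
  '3' = 0x33 → acc = 0x70
  '5' = 0x35 → acc = 0x45
  '9' = 0x39 → acc = 0x7C
  '2' = 0x32 → acc = 0x4E
  ',' = 0x2C → acc = 0x62
  '6' = 0x36 → acc = 0x54
  '2' = 0x32 → acc = 0x66
  '7' = 0x37 → acc = 0x51
  '1' = 0x31 → acc = 0x60
  '5' = 0x35 → acc = 0x55
Checksum = 0x55.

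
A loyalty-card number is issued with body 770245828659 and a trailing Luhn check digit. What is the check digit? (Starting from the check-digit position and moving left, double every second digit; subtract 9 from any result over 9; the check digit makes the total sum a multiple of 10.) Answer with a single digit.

2

Partial digits right→left: 9 5 6 8 2 8 5 4 2 0 7 7
Double every second digit counting from the check-digit position (so the 1st, 3rd, 5th, ... of the partial from the right).
  doubled (with −9 where >9): 9 3 4 1 4 5 → sum 26
  kept as-is: 5 8 8 4 0 7 → sum 32
Total = 26 + 32 = 58.
Check digit = (10 − (58 mod 10)) mod 10 = 2.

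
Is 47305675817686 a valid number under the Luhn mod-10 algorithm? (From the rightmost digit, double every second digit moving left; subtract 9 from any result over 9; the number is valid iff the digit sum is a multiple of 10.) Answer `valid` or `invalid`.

From the right, keep odd positions and double even positions (subtract 9 from any doubled value over 9):
  doubled (positions 2,4,...): 7 5 7 5 1 6 8 → sum 39
  kept (positions 1,3,...): 6 6 1 5 6 0 7 → sum 31
Total = 70.
70 mod 10 = 0, so the number is valid.

valid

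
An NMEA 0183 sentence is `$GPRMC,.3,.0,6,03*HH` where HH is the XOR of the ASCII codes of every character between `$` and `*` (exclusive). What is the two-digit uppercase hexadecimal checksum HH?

XOR the ASCII codes of the payload characters:
  'G' = 0x47 → acc = 0x47
  'P' = 0x50 → acc = 0x17
  'R' = 0x52 → acc = 0x45
  'M' = 0x4D → acc = 0x08
  'C' = 0x43 → acc = 0x4B
  ',' = 0x2C → acc = 0x67
  '.' = 0x2E → acc = 0x49
  '3' = 0x33 → acc = 0x7A
  ',' = 0x2C → acc = 0x56
  '.' = 0x2E → acc = 0x78
  '0' = 0x30 → acc = 0x48
  ',' = 0x2C → acc = 0x64
  '6' = 0x36 → acc = 0x52
  ',' = 0x2C → acc = 0x7E
  '0' = 0x30 → acc = 0x4E
  '3' = 0x33 → acc = 0x7D
Checksum = 0x7D.

7D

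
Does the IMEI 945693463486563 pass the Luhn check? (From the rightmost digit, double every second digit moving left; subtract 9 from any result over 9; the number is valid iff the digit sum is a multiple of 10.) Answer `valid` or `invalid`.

valid

From the right, keep odd positions and double even positions (subtract 9 from any doubled value over 9):
  doubled (positions 2,4,...): 3 3 8 3 6 3 8 → sum 34
  kept (positions 1,3,...): 3 5 8 3 4 9 5 9 → sum 46
Total = 80.
80 mod 10 = 0, so the number is valid.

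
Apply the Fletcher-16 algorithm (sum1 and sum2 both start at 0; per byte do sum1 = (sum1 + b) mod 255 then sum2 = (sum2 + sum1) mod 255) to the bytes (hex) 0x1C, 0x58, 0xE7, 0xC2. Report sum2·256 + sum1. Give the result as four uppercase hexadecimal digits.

0C1F

Running sums (mod 255):
  after byte 0 (0x1C): sum1=28, sum2=28
  after byte 1 (0x58): sum1=116, sum2=144
  after byte 2 (0xE7): sum1=92, sum2=236
  after byte 3 (0xC2): sum1=31, sum2=12
Checksum = sum2·256 + sum1 = 12·256 + 31 = 3103 = 0x0C1F.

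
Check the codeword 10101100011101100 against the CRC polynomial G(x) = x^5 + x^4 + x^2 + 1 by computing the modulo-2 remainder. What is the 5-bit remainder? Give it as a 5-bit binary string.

Modulo-2 division of 10101100011101100 by 110101:
  pos 0: 101011 XOR 110101 = 011110
  pos 1: 111100 XOR 110101 = 001001
  pos 3: 100100 XOR 110101 = 010001
  pos 4: 100011 XOR 110101 = 010110
  pos 5: 101101 XOR 110101 = 011000
  pos 6: 110001 XOR 110101 = 000100
  pos 9: 100011 XOR 110101 = 010110
  pos 10: 101100 XOR 110101 = 011001
  pos 11: 110010 XOR 110101 = 000111
Remainder = 00111 (nonzero — an error is detected).

00111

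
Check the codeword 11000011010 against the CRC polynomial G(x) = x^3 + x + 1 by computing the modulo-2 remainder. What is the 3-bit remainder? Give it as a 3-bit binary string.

000

Modulo-2 division of 11000011010 by 1011:
  pos 0: 1100 XOR 1011 = 0111
  pos 1: 1110 XOR 1011 = 0101
  pos 2: 1010 XOR 1011 = 0001
  pos 5: 1110 XOR 1011 = 0101
  pos 6: 1011 XOR 1011 = 0000
Remainder = 000 (zero — the frame passes the CRC check).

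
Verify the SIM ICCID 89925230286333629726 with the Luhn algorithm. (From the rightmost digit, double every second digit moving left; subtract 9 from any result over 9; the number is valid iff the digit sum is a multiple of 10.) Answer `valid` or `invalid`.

invalid

From the right, keep odd positions and double even positions (subtract 9 from any doubled value over 9):
  doubled (positions 2,4,...): 4 9 3 6 3 4 6 1 9 7 → sum 52
  kept (positions 1,3,...): 6 7 2 3 3 8 0 2 2 9 → sum 42
Total = 94.
94 mod 10 = 4, so the number is invalid.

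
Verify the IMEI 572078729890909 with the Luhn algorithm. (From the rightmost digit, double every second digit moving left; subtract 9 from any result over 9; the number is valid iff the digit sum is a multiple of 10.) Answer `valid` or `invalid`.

From the right, keep odd positions and double even positions (subtract 9 from any doubled value over 9):
  doubled (positions 2,4,...): 0 0 7 4 7 0 5 → sum 23
  kept (positions 1,3,...): 9 9 9 9 7 7 2 5 → sum 57
Total = 80.
80 mod 10 = 0, so the number is valid.

valid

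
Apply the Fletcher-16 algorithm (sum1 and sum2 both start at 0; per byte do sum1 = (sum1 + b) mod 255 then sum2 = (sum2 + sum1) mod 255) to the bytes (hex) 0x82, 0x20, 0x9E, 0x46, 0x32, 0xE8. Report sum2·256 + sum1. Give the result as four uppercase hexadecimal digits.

4AA2

Running sums (mod 255):
  after byte 0 (0x82): sum1=130, sum2=130
  after byte 1 (0x20): sum1=162, sum2=37
  after byte 2 (0x9E): sum1=65, sum2=102
  after byte 3 (0x46): sum1=135, sum2=237
  after byte 4 (0x32): sum1=185, sum2=167
  after byte 5 (0xE8): sum1=162, sum2=74
Checksum = sum2·256 + sum1 = 74·256 + 162 = 19106 = 0x4AA2.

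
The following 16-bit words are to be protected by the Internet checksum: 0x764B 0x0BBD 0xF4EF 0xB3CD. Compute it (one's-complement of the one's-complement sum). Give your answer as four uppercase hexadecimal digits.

One's-complement addition (fold any carry out of bit 15 back into bit 0):
  0x764B + 0x0BBD = 0x08208
  0x8208 + 0xF4EF = 0x176F7 → wrap carry → 0x76F8
  0x76F8 + 0xB3CD = 0x12AC5 → wrap carry → 0x2AC6
One's-complement sum = 0x2AC6.
Checksum = ~0x2AC6 & 0xFFFF = 0xD539.

D539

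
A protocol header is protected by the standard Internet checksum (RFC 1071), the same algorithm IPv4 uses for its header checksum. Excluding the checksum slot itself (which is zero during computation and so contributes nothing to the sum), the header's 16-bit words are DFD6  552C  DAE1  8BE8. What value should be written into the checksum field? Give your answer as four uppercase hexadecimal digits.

6432

One's-complement addition (fold any carry out of bit 15 back into bit 0):
  0xDFD6 + 0x552C = 0x13502 → wrap carry → 0x3503
  0x3503 + 0xDAE1 = 0x10FE4 → wrap carry → 0x0FE5
  0x0FE5 + 0x8BE8 = 0x09BCD
One's-complement sum = 0x9BCD.
Checksum = ~0x9BCD & 0xFFFF = 0x6432.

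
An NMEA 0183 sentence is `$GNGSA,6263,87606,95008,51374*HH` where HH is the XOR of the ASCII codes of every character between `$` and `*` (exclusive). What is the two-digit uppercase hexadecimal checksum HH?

62

XOR the ASCII codes of the payload characters:
  'G' = 0x47 → acc = 0x47
  'N' = 0x4E → acc = 0x09
  'G' = 0x47 → acc = 0x4E
  'S' = 0x53 → acc = 0x1D
  'A' = 0x41 → acc = 0x5C
  ',' = 0x2C → acc = 0x70
  '6' = 0x36 → acc = 0x46
  '2' = 0x32 → acc = 0x74
  '6' = 0x36 → acc = 0x42
  '3' = 0x33 → acc = 0x71
  ',' = 0x2C → acc = 0x5D
  '8' = 0x38 → acc = 0x65
  '7' = 0x37 → acc = 0x52
  '6' = 0x36 → acc = 0x64
  '0' = 0x30 → acc = 0x54
  '6' = 0x36 → acc = 0x62
  ',' = 0x2C → acc = 0x4E
  '9' = 0x39 → acc = 0x77
  '5' = 0x35 → acc = 0x42
  '0' = 0x30 → acc = 0x72
  '0' = 0x30 → acc = 0x42
  '8' = 0x38 → acc = 0x7A
  ',' = 0x2C → acc = 0x56
  '5' = 0x35 → acc = 0x63
  '1' = 0x31 → acc = 0x52
  '3' = 0x33 → acc = 0x61
  '7' = 0x37 → acc = 0x56
  '4' = 0x34 → acc = 0x62
Checksum = 0x62.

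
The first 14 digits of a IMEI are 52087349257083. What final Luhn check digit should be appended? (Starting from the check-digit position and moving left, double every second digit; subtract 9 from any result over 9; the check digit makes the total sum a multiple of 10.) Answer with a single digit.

4

Partial digits right→left: 3 8 0 7 5 2 9 4 3 7 8 0 2 5
Double every second digit counting from the check-digit position (so the 1st, 3rd, 5th, ... of the partial from the right).
  doubled (with −9 where >9): 6 0 1 9 6 7 4 → sum 33
  kept as-is: 8 7 2 4 7 0 5 → sum 33
Total = 33 + 33 = 66.
Check digit = (10 − (66 mod 10)) mod 10 = 4.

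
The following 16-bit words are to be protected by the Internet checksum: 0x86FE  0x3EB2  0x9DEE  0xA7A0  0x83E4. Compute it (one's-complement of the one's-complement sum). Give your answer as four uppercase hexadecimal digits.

One's-complement addition (fold any carry out of bit 15 back into bit 0):
  0x86FE + 0x3EB2 = 0x0C5B0
  0xC5B0 + 0x9DEE = 0x1639E → wrap carry → 0x639F
  0x639F + 0xA7A0 = 0x10B3F → wrap carry → 0x0B40
  0x0B40 + 0x83E4 = 0x08F24
One's-complement sum = 0x8F24.
Checksum = ~0x8F24 & 0xFFFF = 0x70DB.

70DB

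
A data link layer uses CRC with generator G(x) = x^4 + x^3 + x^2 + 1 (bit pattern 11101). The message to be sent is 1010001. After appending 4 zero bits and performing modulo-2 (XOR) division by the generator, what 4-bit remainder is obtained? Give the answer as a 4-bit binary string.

0111

Append 4 zeros: 10100010000. Divide by 11101 (XOR where the leading bit is 1):
  pos 0: 10100 XOR 11101 = 01001
  pos 1: 10010 XOR 11101 = 01111
  pos 2: 11111 XOR 11101 = 00010
  pos 5: 10000 XOR 11101 = 01101
  pos 6: 11010 XOR 11101 = 00111
Remainder (last 4 bits) = 0111. This is the CRC / FCS.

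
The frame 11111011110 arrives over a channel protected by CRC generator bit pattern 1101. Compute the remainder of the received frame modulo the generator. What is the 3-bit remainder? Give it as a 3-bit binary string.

Modulo-2 division of 11111011110 by 1101:
  pos 0: 1111 XOR 1101 = 0010
  pos 2: 1010 XOR 1101 = 0111
  pos 3: 1111 XOR 1101 = 0010
  pos 5: 1011 XOR 1101 = 0110
  pos 6: 1101 XOR 1101 = 0000
Remainder = 000 (zero — the frame passes the CRC check).

000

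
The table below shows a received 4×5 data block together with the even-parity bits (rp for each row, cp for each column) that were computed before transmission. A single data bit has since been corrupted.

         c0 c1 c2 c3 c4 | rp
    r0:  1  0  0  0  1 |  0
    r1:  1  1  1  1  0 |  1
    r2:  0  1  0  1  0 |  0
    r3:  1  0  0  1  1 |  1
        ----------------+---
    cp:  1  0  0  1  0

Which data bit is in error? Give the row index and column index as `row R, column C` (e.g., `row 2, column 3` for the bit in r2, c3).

Recompute each row's even parity and compare to rp:
  r0: data parity 0, sent rp 0 → ok
  r1: data parity 0, sent rp 1 → mismatch
  r2: data parity 0, sent rp 0 → ok
  r3: data parity 1, sent rp 1 → ok
Recompute each column's even parity and compare to cp:
  c0: data parity 1, sent cp 1 → ok
  c1: data parity 0, sent cp 0 → ok
  c2: data parity 1, sent cp 0 → mismatch
  c3: data parity 1, sent cp 1 → ok
  c4: data parity 0, sent cp 0 → ok
Exactly one row (r1) and one column (c2) fail → the flipped bit is at their intersection.

row 1, column 2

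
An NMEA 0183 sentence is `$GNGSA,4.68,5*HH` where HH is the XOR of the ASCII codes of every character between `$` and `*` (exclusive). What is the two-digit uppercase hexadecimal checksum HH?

XOR the ASCII codes of the payload characters:
  'G' = 0x47 → acc = 0x47
  'N' = 0x4E → acc = 0x09
  'G' = 0x47 → acc = 0x4E
  'S' = 0x53 → acc = 0x1D
  'A' = 0x41 → acc = 0x5C
  ',' = 0x2C → acc = 0x70
  '4' = 0x34 → acc = 0x44
  '.' = 0x2E → acc = 0x6A
  '6' = 0x36 → acc = 0x5C
  '8' = 0x38 → acc = 0x64
  ',' = 0x2C → acc = 0x48
  '5' = 0x35 → acc = 0x7D
Checksum = 0x7D.

7D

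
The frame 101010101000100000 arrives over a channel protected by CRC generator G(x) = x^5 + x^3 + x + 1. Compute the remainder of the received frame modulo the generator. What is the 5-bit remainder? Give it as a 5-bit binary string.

00000

Modulo-2 division of 101010101000100000 by 101011:
  pos 0: 101010 XOR 101011 = 000001
  pos 5: 110100 XOR 101011 = 011111
  pos 6: 111110 XOR 101011 = 010101
  pos 7: 101011 XOR 101011 = 000000
Remainder = 00000 (zero — the frame passes the CRC check).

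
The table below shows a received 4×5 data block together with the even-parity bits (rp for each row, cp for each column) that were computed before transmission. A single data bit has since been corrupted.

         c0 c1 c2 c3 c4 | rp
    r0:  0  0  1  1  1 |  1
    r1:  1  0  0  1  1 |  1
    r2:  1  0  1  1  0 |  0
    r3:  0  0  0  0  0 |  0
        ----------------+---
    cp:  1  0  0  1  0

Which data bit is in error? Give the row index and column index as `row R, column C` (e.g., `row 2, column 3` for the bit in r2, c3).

row 2, column 0

Recompute each row's even parity and compare to rp:
  r0: data parity 1, sent rp 1 → ok
  r1: data parity 1, sent rp 1 → ok
  r2: data parity 1, sent rp 0 → mismatch
  r3: data parity 0, sent rp 0 → ok
Recompute each column's even parity and compare to cp:
  c0: data parity 0, sent cp 1 → mismatch
  c1: data parity 0, sent cp 0 → ok
  c2: data parity 0, sent cp 0 → ok
  c3: data parity 1, sent cp 1 → ok
  c4: data parity 0, sent cp 0 → ok
Exactly one row (r2) and one column (c0) fail → the flipped bit is at their intersection.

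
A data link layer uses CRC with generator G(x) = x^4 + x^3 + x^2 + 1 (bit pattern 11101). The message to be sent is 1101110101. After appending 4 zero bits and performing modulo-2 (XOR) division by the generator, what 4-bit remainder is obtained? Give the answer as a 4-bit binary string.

Append 4 zeros: 11011101010000. Divide by 11101 (XOR where the leading bit is 1):
  pos 0: 11011 XOR 11101 = 00110
  pos 2: 11010 XOR 11101 = 00111
  pos 4: 11110 XOR 11101 = 00011
  pos 7: 11100 XOR 11101 = 00001
Remainder (last 4 bits) = 0100. This is the CRC / FCS.

0100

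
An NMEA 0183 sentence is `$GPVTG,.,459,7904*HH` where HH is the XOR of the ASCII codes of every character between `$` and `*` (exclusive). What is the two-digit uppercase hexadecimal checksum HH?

62

XOR the ASCII codes of the payload characters:
  'G' = 0x47 → acc = 0x47
  'P' = 0x50 → acc = 0x17
  'V' = 0x56 → acc = 0x41
  'T' = 0x54 → acc = 0x15
  'G' = 0x47 → acc = 0x52
  ',' = 0x2C → acc = 0x7E
  '.' = 0x2E → acc = 0x50
  ',' = 0x2C → acc = 0x7C
  '4' = 0x34 → acc = 0x48
  '5' = 0x35 → acc = 0x7D
  '9' = 0x39 → acc = 0x44
  ',' = 0x2C → acc = 0x68
  '7' = 0x37 → acc = 0x5F
  '9' = 0x39 → acc = 0x66
  '0' = 0x30 → acc = 0x56
  '4' = 0x34 → acc = 0x62
Checksum = 0x62.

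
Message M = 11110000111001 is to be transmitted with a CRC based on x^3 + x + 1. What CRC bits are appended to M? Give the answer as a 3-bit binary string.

Append 3 zeros: 11110000111001000. Divide by 1011 (XOR where the leading bit is 1):
  pos 0: 1111 XOR 1011 = 0100
  pos 1: 1000 XOR 1011 = 0011
  pos 3: 1100 XOR 1011 = 0111
  pos 4: 1110 XOR 1011 = 0101
  pos 5: 1011 XOR 1011 = 0000
  pos 9: 1100 XOR 1011 = 0111
  pos 10: 1111 XOR 1011 = 0100
  pos 11: 1000 XOR 1011 = 0011
  pos 13: 1100 XOR 1011 = 0111
Remainder (last 3 bits) = 111. This is the CRC / FCS.

111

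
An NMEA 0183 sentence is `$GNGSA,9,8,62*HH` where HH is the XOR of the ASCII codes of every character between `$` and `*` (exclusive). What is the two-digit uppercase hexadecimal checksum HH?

XOR the ASCII codes of the payload characters:
  'G' = 0x47 → acc = 0x47
  'N' = 0x4E → acc = 0x09
  'G' = 0x47 → acc = 0x4E
  'S' = 0x53 → acc = 0x1D
  'A' = 0x41 → acc = 0x5C
  ',' = 0x2C → acc = 0x70
  '9' = 0x39 → acc = 0x49
  ',' = 0x2C → acc = 0x65
  '8' = 0x38 → acc = 0x5D
  ',' = 0x2C → acc = 0x71
  '6' = 0x36 → acc = 0x47
  '2' = 0x32 → acc = 0x75
Checksum = 0x75.

75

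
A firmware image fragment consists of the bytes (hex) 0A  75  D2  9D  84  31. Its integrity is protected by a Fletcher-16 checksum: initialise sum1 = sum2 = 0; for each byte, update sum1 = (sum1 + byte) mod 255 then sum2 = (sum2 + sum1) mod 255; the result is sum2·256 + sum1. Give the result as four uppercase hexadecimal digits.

E5A5

Running sums (mod 255):
  after byte 0 (0A): sum1=10, sum2=10
  after byte 1 (75): sum1=127, sum2=137
  after byte 2 (D2): sum1=82, sum2=219
  after byte 3 (9D): sum1=239, sum2=203
  after byte 4 (84): sum1=116, sum2=64
  after byte 5 (31): sum1=165, sum2=229
Checksum = sum2·256 + sum1 = 229·256 + 165 = 58789 = 0xE5A5.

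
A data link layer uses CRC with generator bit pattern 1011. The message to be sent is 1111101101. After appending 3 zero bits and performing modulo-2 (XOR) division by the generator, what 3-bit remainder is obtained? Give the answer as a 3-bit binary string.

101

Append 3 zeros: 1111101101000. Divide by 1011 (XOR where the leading bit is 1):
  pos 0: 1111 XOR 1011 = 0100
  pos 1: 1001 XOR 1011 = 0010
  pos 3: 1001 XOR 1011 = 0010
  pos 5: 1010 XOR 1011 = 0001
  pos 8: 1100 XOR 1011 = 0111
  pos 9: 1110 XOR 1011 = 0101
Remainder (last 3 bits) = 101. This is the CRC / FCS.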